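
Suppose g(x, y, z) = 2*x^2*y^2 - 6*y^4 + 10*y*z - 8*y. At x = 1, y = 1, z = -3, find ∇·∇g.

∂²g/∂x² = 4*y^2
∂²g/∂y² = 4*(x^2 - 18*y^2)
∂²g/∂z² = 0
∇²g = 4*x^2 - 68*y^2
At (1, 1, -3): -64.

-64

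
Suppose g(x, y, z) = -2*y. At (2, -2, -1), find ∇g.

∂g/∂x = 0
∂g/∂y = -2
∂g/∂z = 0
∇g = (0, -2, 0)
At (2, -2, -1): (0, -2, 0).

(0, -2, 0)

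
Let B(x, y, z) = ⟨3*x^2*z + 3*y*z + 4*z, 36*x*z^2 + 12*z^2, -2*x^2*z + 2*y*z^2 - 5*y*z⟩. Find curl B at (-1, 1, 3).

(147, -2, 315)

(∇×B)₁ = ∂B₃/∂y − ∂B₂/∂z = -72*x*z + 2*z^2 - 29*z
(∇×B)₂ = ∂B₁/∂z − ∂B₃/∂x = 3*x^2 + 4*x*z + 3*y + 4
(∇×B)₃ = ∂B₂/∂x − ∂B₁/∂y = 36*z^2 - 3*z
∇×B = (-72*x*z + 2*z^2 - 29*z, 3*x^2 + 4*x*z + 3*y + 4, 36*z^2 - 3*z)
At (-1, 1, 3): (147, -2, 315).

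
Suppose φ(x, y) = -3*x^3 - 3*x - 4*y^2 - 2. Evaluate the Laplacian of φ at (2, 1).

-44

∂²φ/∂x² = -18*x
∂²φ/∂y² = -8
∇²φ = -18*x - 8
At (2, 1): -44.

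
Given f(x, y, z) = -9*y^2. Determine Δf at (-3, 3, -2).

-18

∂²f/∂x² = 0
∂²f/∂y² = -18
∂²f/∂z² = 0
∇²f = -18
At (-3, 3, -2): -18.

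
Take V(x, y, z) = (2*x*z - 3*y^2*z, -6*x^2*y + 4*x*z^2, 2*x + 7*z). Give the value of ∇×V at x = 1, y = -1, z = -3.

(∇×V)₁ = ∂V₃/∂y − ∂V₂/∂z = -8*x*z
(∇×V)₂ = ∂V₁/∂z − ∂V₃/∂x = 2*x - 3*y^2 - 2
(∇×V)₃ = ∂V₂/∂x − ∂V₁/∂y = -12*x*y + 6*y*z + 4*z^2
∇×V = (-8*x*z, 2*x - 3*y^2 - 2, -12*x*y + 6*y*z + 4*z^2)
At (1, -1, -3): (24, -3, 66).

(24, -3, 66)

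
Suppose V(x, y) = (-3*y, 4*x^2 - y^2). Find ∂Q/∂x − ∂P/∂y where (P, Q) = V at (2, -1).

19

∂V₂/∂x = 8*x
∂V₁/∂y = -3
Scalar curl = 8*x + 3
At (2, -1): 19.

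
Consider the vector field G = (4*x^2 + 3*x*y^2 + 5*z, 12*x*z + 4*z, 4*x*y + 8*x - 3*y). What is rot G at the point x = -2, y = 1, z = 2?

(9, -7, 36)

(∇×G)₁ = ∂G₃/∂y − ∂G₂/∂z = -8*x - 7
(∇×G)₂ = ∂G₁/∂z − ∂G₃/∂x = -4*y - 3
(∇×G)₃ = ∂G₂/∂x − ∂G₁/∂y = -6*x*y + 12*z
∇×G = (-8*x - 7, -4*y - 3, -6*x*y + 12*z)
At (-2, 1, 2): (9, -7, 36).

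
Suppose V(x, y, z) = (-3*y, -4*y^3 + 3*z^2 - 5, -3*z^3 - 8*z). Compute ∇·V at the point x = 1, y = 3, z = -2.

∂V₁/∂x = 0
∂V₂/∂y = -12*y^2
∂V₃/∂z = -9*z^2 - 8
∇·V = -12*y^2 - 9*z^2 - 8
At (1, 3, -2): -152.

-152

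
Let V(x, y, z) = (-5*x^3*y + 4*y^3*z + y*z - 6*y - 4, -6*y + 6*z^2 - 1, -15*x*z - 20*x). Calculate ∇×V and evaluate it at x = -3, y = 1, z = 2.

(∇×V)₁ = ∂V₃/∂y − ∂V₂/∂z = -12*z
(∇×V)₂ = ∂V₁/∂z − ∂V₃/∂x = 4*y^3 + y + 15*z + 20
(∇×V)₃ = ∂V₂/∂x − ∂V₁/∂y = 5*x^3 - 12*y^2*z - z + 6
∇×V = (-12*z, 4*y^3 + y + 15*z + 20, 5*x^3 - 12*y^2*z - z + 6)
At (-3, 1, 2): (-24, 55, -155).

(-24, 55, -155)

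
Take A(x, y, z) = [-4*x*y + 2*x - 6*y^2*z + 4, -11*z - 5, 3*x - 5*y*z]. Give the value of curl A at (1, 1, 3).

(-4, -9, 40)

(∇×A)₁ = ∂A₃/∂y − ∂A₂/∂z = -5*z + 11
(∇×A)₂ = ∂A₁/∂z − ∂A₃/∂x = -6*y^2 - 3
(∇×A)₃ = ∂A₂/∂x − ∂A₁/∂y = 4*x + 12*y*z
∇×A = (-5*z + 11, -6*y^2 - 3, 4*x + 12*y*z)
At (1, 1, 3): (-4, -9, 40).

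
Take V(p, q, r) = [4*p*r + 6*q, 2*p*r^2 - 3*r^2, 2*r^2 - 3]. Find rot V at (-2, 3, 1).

(14, -8, -4)

(∇×V)₁ = ∂V₃/∂q − ∂V₂/∂r = -4*p*r + 6*r
(∇×V)₂ = ∂V₁/∂r − ∂V₃/∂p = 4*p
(∇×V)₃ = ∂V₂/∂p − ∂V₁/∂q = 2*r^2 - 6
∇×V = (-4*p*r + 6*r, 4*p, 2*r^2 - 6)
At (-2, 3, 1): (14, -8, -4).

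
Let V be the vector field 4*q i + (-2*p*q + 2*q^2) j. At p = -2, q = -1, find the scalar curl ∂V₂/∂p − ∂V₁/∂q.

∂V₂/∂p = -2*q
∂V₁/∂q = 4
Scalar curl = -2*q - 4
At (-2, -1): -2.

-2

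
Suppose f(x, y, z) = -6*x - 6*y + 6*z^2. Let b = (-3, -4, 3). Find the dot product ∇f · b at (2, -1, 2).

114

∂f/∂x = -6
∂f/∂y = -6
∂f/∂z = 12*z
∇f at (2, -1, 2) = (-6, -6, 24)
∇f · b = (-6)(-3) + (-6)(-4) + (24)(3) = 114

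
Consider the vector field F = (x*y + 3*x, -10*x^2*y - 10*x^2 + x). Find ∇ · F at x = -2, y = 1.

-36

∂F₁/∂x = y + 3
∂F₂/∂y = -10*x^2
∇·F = -10*x^2 + y + 3
At (-2, 1): -36.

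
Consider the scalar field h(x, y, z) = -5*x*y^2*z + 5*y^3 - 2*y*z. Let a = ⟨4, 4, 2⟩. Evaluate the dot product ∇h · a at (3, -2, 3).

∂h/∂x = -5*y^2*z
∂h/∂y = -10*x*y*z + 15*y^2 - 2*z
∂h/∂z = -5*x*y^2 - 2*y
∇h at (3, -2, 3) = (-60, 234, -56)
∇h · a = (-60)(4) + (234)(4) + (-56)(2) = 584

584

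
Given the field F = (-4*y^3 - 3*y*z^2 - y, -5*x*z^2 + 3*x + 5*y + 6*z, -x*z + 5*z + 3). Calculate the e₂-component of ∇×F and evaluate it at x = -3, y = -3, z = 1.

(∇×F)_2 = ∂F₁/∂z − ∂F₃/∂x
= -6*y*z − (-z)
= -6*y*z + z
At (-3, -3, 1): 19.

19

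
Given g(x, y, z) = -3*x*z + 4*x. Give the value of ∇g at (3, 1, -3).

∂g/∂x = -3*z + 4
∂g/∂y = 0
∂g/∂z = -3*x
∇g = (-3*z + 4, 0, -3*x)
At (3, 1, -3): (13, 0, -9).

(13, 0, -9)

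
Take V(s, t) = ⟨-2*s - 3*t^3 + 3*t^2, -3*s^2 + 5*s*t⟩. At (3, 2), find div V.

13

∂V₁/∂s = -2
∂V₂/∂t = 5*s
∇·V = 5*s - 2
At (3, 2): 13.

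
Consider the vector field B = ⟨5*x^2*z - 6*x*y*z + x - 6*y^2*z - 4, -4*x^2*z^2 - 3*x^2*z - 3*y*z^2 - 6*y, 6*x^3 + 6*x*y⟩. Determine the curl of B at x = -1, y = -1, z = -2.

(∇×B)₁ = ∂B₃/∂y − ∂B₂/∂z = 8*x^2*z + 3*x^2 + 6*x + 6*y*z
(∇×B)₂ = ∂B₁/∂z − ∂B₃/∂x = -13*x^2 - 6*x*y - 6*y^2 - 6*y
(∇×B)₃ = ∂B₂/∂x − ∂B₁/∂y = -8*x*z^2 + 12*y*z
∇×B = (8*x^2*z + 3*x^2 + 6*x + 6*y*z, -13*x^2 - 6*x*y - 6*y^2 - 6*y, -8*x*z^2 + 12*y*z)
At (-1, -1, -2): (-7, -19, 56).

(-7, -19, 56)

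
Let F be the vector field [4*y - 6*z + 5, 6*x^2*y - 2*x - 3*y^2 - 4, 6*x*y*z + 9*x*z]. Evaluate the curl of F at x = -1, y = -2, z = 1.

(-6, -3, 18)

(∇×F)₁ = ∂F₃/∂y − ∂F₂/∂z = 6*x*z
(∇×F)₂ = ∂F₁/∂z − ∂F₃/∂x = -6*y*z - 9*z - 6
(∇×F)₃ = ∂F₂/∂x − ∂F₁/∂y = 12*x*y - 6
∇×F = (6*x*z, -6*y*z - 9*z - 6, 12*x*y - 6)
At (-1, -2, 1): (-6, -3, 18).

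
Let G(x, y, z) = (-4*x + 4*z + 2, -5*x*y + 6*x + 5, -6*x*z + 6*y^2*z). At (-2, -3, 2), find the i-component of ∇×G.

-72

(∇×G)_1 = ∂G₃/∂y − ∂G₂/∂z
= 12*y*z − (0)
= 12*y*z
At (-2, -3, 2): -72.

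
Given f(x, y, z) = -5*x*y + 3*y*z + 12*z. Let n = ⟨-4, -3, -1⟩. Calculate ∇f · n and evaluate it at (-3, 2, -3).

4

∂f/∂x = -5*y
∂f/∂y = -5*x + 3*z
∂f/∂z = 3*y + 12
∇f at (-3, 2, -3) = (-10, 6, 18)
∇f · n = (-10)(-4) + (6)(-3) + (18)(-1) = 4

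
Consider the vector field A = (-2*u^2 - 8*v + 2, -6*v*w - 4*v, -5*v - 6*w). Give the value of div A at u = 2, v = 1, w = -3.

0

∂A₁/∂u = -4*u
∂A₂/∂v = -6*w - 4
∂A₃/∂w = -6
∇·A = -4*u - 6*w - 10
At (2, 1, -3): 0.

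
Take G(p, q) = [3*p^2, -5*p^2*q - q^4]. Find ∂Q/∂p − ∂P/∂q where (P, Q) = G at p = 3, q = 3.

∂G₂/∂p = -10*p*q
∂G₁/∂q = 0
Scalar curl = -10*p*q
At (3, 3): -90.

-90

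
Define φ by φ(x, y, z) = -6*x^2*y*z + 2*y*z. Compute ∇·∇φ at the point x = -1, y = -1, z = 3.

∂²φ/∂x² = -12*y*z
∂²φ/∂y² = 0
∂²φ/∂z² = 0
∇²φ = -12*y*z
At (-1, -1, 3): 36.

36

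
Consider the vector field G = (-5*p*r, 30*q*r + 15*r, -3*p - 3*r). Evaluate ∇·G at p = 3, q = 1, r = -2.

∂G₁/∂p = -5*r
∂G₂/∂q = 30*r
∂G₃/∂r = -3
∇·G = 25*r - 3
At (3, 1, -2): -53.

-53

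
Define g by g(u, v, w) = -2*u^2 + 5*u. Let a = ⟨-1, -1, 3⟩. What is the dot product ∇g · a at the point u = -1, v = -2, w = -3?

-9

∂g/∂u = -4*u + 5
∂g/∂v = 0
∂g/∂w = 0
∇g at (-1, -2, -3) = (9, 0, 0)
∇g · a = (9)(-1) + (0)(-1) + (0)(3) = -9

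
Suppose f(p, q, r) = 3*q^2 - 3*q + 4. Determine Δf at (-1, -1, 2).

∂²f/∂p² = 0
∂²f/∂q² = 6
∂²f/∂r² = 0
∇²f = 6
At (-1, -1, 2): 6.

6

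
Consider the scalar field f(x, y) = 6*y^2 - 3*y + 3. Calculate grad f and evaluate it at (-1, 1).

(0, 9)

∂f/∂x = 0
∂f/∂y = 12*y - 3
∇f = (0, 12*y - 3)
At (-1, 1): (0, 9).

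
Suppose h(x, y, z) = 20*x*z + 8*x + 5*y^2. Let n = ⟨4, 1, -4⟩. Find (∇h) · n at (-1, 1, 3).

∂h/∂x = 20*z + 8
∂h/∂y = 10*y
∂h/∂z = 20*x
∇h at (-1, 1, 3) = (68, 10, -20)
∇h · n = (68)(4) + (10)(1) + (-20)(-4) = 362

362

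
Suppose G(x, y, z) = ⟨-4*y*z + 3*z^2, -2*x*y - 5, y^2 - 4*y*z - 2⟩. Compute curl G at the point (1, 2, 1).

(∇×G)₁ = ∂G₃/∂y − ∂G₂/∂z = 2*y - 4*z
(∇×G)₂ = ∂G₁/∂z − ∂G₃/∂x = -4*y + 6*z
(∇×G)₃ = ∂G₂/∂x − ∂G₁/∂y = -2*y + 4*z
∇×G = (2*y - 4*z, -4*y + 6*z, -2*y + 4*z)
At (1, 2, 1): (0, -2, 0).

(0, -2, 0)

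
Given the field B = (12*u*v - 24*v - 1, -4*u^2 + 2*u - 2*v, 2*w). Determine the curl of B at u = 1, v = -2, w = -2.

(0, 0, 6)

(∇×B)₁ = ∂B₃/∂v − ∂B₂/∂w = 0
(∇×B)₂ = ∂B₁/∂w − ∂B₃/∂u = 0
(∇×B)₃ = ∂B₂/∂u − ∂B₁/∂v = -20*u + 26
∇×B = (0, 0, -20*u + 26)
At (1, -2, -2): (0, 0, 6).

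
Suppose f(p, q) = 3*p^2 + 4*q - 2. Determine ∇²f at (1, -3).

6

∂²f/∂p² = 6
∂²f/∂q² = 0
∇²f = 6
At (1, -3): 6.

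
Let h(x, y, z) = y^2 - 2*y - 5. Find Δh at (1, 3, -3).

∂²h/∂x² = 0
∂²h/∂y² = 2
∂²h/∂z² = 0
∇²h = 2
At (1, 3, -3): 2.

2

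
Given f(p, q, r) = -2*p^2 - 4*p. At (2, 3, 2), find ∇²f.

-4

∂²f/∂p² = -4
∂²f/∂q² = 0
∂²f/∂r² = 0
∇²f = -4
At (2, 3, 2): -4.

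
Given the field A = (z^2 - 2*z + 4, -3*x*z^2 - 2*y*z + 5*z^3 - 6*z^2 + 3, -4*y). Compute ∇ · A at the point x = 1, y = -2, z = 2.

∂A₁/∂x = 0
∂A₂/∂y = -2*z
∂A₃/∂z = 0
∇·A = -2*z
At (1, -2, 2): -4.

-4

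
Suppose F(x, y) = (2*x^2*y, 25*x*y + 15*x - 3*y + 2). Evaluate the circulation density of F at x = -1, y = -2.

∂F₂/∂x = 25*y + 15
∂F₁/∂y = 2*x^2
Scalar curl = -2*x^2 + 25*y + 15
At (-1, -2): -37.

-37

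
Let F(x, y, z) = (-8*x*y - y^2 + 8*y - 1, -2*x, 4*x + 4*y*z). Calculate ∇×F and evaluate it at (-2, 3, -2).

(-8, -4, -20)

(∇×F)₁ = ∂F₃/∂y − ∂F₂/∂z = 4*z
(∇×F)₂ = ∂F₁/∂z − ∂F₃/∂x = -4
(∇×F)₃ = ∂F₂/∂x − ∂F₁/∂y = 8*x + 2*y - 10
∇×F = (4*z, -4, 8*x + 2*y - 10)
At (-2, 3, -2): (-8, -4, -20).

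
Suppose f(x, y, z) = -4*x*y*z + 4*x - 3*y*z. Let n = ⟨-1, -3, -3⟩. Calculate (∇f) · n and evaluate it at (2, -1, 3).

∂f/∂x = -4*y*z + 4
∂f/∂y = -4*x*z - 3*z
∂f/∂z = -4*x*y - 3*y
∇f at (2, -1, 3) = (16, -33, 11)
∇f · n = (16)(-1) + (-33)(-3) + (11)(-3) = 50

50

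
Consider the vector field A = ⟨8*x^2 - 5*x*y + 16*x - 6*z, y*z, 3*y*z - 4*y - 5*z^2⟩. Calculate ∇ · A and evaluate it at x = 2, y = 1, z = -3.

∂A₁/∂x = 16*x - 5*y + 16
∂A₂/∂y = z
∂A₃/∂z = 3*y - 10*z
∇·A = 16*x - 2*y - 9*z + 16
At (2, 1, -3): 73.

73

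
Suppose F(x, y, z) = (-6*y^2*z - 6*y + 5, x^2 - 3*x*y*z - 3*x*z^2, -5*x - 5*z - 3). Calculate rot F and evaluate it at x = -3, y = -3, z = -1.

(45, -49, 24)

(∇×F)₁ = ∂F₃/∂y − ∂F₂/∂z = 3*x*y + 6*x*z
(∇×F)₂ = ∂F₁/∂z − ∂F₃/∂x = -6*y^2 + 5
(∇×F)₃ = ∂F₂/∂x − ∂F₁/∂y = 2*x + 9*y*z - 3*z^2 + 6
∇×F = (3*x*y + 6*x*z, -6*y^2 + 5, 2*x + 9*y*z - 3*z^2 + 6)
At (-3, -3, -1): (45, -49, 24).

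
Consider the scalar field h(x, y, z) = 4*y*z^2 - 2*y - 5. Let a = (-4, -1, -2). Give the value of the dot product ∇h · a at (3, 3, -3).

110

∂h/∂x = 0
∂h/∂y = 4*z^2 - 2
∂h/∂z = 8*y*z
∇h at (3, 3, -3) = (0, 34, -72)
∇h · a = (0)(-4) + (34)(-1) + (-72)(-2) = 110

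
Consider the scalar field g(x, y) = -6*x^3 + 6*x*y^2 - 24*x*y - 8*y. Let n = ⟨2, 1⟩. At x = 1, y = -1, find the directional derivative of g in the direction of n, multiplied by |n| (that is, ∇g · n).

∂g/∂x = -18*x^2 + 6*y^2 - 24*y
∂g/∂y = 12*x*y - 24*x - 8
∇g at (1, -1) = (12, -44)
∇g · n = (12)(2) + (-44)(1) = -20

-20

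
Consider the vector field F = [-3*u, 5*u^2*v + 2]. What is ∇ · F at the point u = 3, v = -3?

∂F₁/∂u = -3
∂F₂/∂v = 5*u^2
∇·F = 5*u^2 - 3
At (3, -3): 42.

42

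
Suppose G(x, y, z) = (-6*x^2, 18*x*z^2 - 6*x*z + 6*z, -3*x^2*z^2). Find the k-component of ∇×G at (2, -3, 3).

(∇×G)_3 = ∂G₂/∂x − ∂G₁/∂y
= 18*z^2 - 6*z − (0)
= 18*z^2 - 6*z
At (2, -3, 3): 144.

144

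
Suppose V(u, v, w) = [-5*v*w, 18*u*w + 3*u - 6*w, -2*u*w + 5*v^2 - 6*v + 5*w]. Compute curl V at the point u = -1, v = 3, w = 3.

(48, -9, 72)

(∇×V)₁ = ∂V₃/∂v − ∂V₂/∂w = -18*u + 10*v
(∇×V)₂ = ∂V₁/∂w − ∂V₃/∂u = -5*v + 2*w
(∇×V)₃ = ∂V₂/∂u − ∂V₁/∂v = 23*w + 3
∇×V = (-18*u + 10*v, -5*v + 2*w, 23*w + 3)
At (-1, 3, 3): (48, -9, 72).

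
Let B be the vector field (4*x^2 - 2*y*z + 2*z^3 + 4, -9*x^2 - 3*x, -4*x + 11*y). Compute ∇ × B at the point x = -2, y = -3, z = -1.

(∇×B)₁ = ∂B₃/∂y − ∂B₂/∂z = 11
(∇×B)₂ = ∂B₁/∂z − ∂B₃/∂x = -2*y + 6*z^2 + 4
(∇×B)₃ = ∂B₂/∂x − ∂B₁/∂y = -18*x + 2*z - 3
∇×B = (11, -2*y + 6*z^2 + 4, -18*x + 2*z - 3)
At (-2, -3, -1): (11, 16, 31).

(11, 16, 31)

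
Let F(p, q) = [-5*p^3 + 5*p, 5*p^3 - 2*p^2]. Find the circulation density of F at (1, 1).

11

∂F₂/∂p = 15*p^2 - 4*p
∂F₁/∂q = 0
Scalar curl = 15*p^2 - 4*p
At (1, 1): 11.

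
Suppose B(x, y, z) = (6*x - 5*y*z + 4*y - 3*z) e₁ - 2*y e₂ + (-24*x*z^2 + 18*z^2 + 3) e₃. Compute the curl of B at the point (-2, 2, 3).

(0, 203, 11)

(∇×B)₁ = ∂B₃/∂y − ∂B₂/∂z = 0
(∇×B)₂ = ∂B₁/∂z − ∂B₃/∂x = -5*y + 24*z^2 - 3
(∇×B)₃ = ∂B₂/∂x − ∂B₁/∂y = 5*z - 4
∇×B = (0, -5*y + 24*z^2 - 3, 5*z - 4)
At (-2, 2, 3): (0, 203, 11).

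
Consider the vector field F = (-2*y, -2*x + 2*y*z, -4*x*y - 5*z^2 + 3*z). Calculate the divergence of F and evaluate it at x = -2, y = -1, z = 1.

∂F₁/∂x = 0
∂F₂/∂y = 2*z
∂F₃/∂z = -10*z + 3
∇·F = -8*z + 3
At (-2, -1, 1): -5.

-5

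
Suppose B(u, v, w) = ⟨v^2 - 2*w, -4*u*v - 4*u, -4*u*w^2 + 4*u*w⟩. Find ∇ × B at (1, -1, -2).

(0, 22, 2)

(∇×B)₁ = ∂B₃/∂v − ∂B₂/∂w = 0
(∇×B)₂ = ∂B₁/∂w − ∂B₃/∂u = 4*w^2 - 4*w - 2
(∇×B)₃ = ∂B₂/∂u − ∂B₁/∂v = -6*v - 4
∇×B = (0, 4*w^2 - 4*w - 2, -6*v - 4)
At (1, -1, -2): (0, 22, 2).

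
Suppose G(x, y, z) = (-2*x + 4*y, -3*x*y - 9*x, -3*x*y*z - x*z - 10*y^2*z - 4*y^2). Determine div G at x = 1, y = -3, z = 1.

-87

∂G₁/∂x = -2
∂G₂/∂y = -3*x
∂G₃/∂z = -3*x*y - x - 10*y^2
∇·G = -3*x*y - 4*x - 10*y^2 - 2
At (1, -3, 1): -87.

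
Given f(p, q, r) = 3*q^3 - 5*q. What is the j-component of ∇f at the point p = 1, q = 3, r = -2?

(∇f)_2 = ∂f/∂q = 9*q^2 - 5
At (1, 3, -2): 76.

76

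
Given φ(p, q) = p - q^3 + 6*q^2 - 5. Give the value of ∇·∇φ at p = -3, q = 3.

-6

∂²φ/∂p² = 0
∂²φ/∂q² = 6*(-q + 2)
∇²φ = -6*q + 12
At (-3, 3): -6.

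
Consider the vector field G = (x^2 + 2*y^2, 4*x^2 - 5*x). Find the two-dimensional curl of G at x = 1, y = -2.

∂G₂/∂x = 8*x - 5
∂G₁/∂y = 4*y
Scalar curl = 8*x - 4*y - 5
At (1, -2): 11.

11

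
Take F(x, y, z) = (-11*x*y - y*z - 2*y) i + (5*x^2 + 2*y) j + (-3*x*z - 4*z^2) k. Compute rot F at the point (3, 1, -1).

(0, -4, 64)

(∇×F)₁ = ∂F₃/∂y − ∂F₂/∂z = 0
(∇×F)₂ = ∂F₁/∂z − ∂F₃/∂x = -y + 3*z
(∇×F)₃ = ∂F₂/∂x − ∂F₁/∂y = 21*x + z + 2
∇×F = (0, -y + 3*z, 21*x + z + 2)
At (3, 1, -1): (0, -4, 64).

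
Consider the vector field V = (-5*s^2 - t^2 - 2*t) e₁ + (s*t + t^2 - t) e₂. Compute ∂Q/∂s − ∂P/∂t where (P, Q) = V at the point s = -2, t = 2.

∂V₂/∂s = t
∂V₁/∂t = -2*t - 2
Scalar curl = 3*t + 2
At (-2, 2): 8.

8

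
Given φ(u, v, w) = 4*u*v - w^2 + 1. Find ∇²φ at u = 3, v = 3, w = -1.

-2

∂²φ/∂u² = 0
∂²φ/∂v² = 0
∂²φ/∂w² = -2
∇²φ = -2
At (3, 3, -1): -2.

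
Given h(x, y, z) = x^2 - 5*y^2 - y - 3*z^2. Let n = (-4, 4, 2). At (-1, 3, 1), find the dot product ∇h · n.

-128

∂h/∂x = 2*x
∂h/∂y = -10*y - 1
∂h/∂z = -6*z
∇h at (-1, 3, 1) = (-2, -31, -6)
∇h · n = (-2)(-4) + (-31)(4) + (-6)(2) = -128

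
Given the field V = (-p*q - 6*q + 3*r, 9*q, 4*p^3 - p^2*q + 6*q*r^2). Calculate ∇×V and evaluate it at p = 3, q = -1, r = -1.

(∇×V)₁ = ∂V₃/∂q − ∂V₂/∂r = -p^2 + 6*r^2
(∇×V)₂ = ∂V₁/∂r − ∂V₃/∂p = -12*p^2 + 2*p*q + 3
(∇×V)₃ = ∂V₂/∂p − ∂V₁/∂q = p + 6
∇×V = (-p^2 + 6*r^2, -12*p^2 + 2*p*q + 3, p + 6)
At (3, -1, -1): (-3, -111, 9).

(-3, -111, 9)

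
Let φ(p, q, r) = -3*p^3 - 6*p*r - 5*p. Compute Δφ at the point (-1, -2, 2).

18

∂²φ/∂p² = -18*p
∂²φ/∂q² = 0
∂²φ/∂r² = 0
∇²φ = -18*p
At (-1, -2, 2): 18.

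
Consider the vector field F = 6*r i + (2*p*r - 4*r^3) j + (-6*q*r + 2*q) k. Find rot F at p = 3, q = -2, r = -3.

(122, 6, -6)

(∇×F)₁ = ∂F₃/∂q − ∂F₂/∂r = -2*p + 12*r^2 - 6*r + 2
(∇×F)₂ = ∂F₁/∂r − ∂F₃/∂p = 6
(∇×F)₃ = ∂F₂/∂p − ∂F₁/∂q = 2*r
∇×F = (-2*p + 12*r^2 - 6*r + 2, 6, 2*r)
At (3, -2, -3): (122, 6, -6).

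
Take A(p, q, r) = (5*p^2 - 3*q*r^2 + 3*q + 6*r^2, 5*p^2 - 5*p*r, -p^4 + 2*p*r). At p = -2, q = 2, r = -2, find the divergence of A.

∂A₁/∂p = 10*p
∂A₂/∂q = 0
∂A₃/∂r = 2*p
∇·A = 12*p
At (-2, 2, -2): -24.

-24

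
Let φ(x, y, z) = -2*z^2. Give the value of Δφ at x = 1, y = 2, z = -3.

∂²φ/∂x² = 0
∂²φ/∂y² = 0
∂²φ/∂z² = -4
∇²φ = -4
At (1, 2, -3): -4.

-4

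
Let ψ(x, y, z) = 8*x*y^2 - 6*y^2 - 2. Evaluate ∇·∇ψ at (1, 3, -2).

∂²ψ/∂x² = 0
∂²ψ/∂y² = 4*(4*x - 3)
∂²ψ/∂z² = 0
∇²ψ = 16*x - 12
At (1, 3, -2): 4.

4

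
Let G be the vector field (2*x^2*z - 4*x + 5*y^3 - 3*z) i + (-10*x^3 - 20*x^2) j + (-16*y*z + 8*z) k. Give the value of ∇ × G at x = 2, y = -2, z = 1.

(-16, 5, -260)

(∇×G)₁ = ∂G₃/∂y − ∂G₂/∂z = -16*z
(∇×G)₂ = ∂G₁/∂z − ∂G₃/∂x = 2*x^2 - 3
(∇×G)₃ = ∂G₂/∂x − ∂G₁/∂y = -30*x^2 - 40*x - 15*y^2
∇×G = (-16*z, 2*x^2 - 3, -30*x^2 - 40*x - 15*y^2)
At (2, -2, 1): (-16, 5, -260).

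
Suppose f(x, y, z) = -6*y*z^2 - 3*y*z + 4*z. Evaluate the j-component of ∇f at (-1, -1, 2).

-30

(∇f)_2 = ∂f/∂y = -6*z^2 - 3*z
At (-1, -1, 2): -30.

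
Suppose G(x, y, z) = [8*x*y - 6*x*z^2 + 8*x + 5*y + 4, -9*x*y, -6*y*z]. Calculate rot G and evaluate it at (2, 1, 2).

(∇×G)₁ = ∂G₃/∂y − ∂G₂/∂z = -6*z
(∇×G)₂ = ∂G₁/∂z − ∂G₃/∂x = -12*x*z
(∇×G)₃ = ∂G₂/∂x − ∂G₁/∂y = -8*x - 9*y - 5
∇×G = (-6*z, -12*x*z, -8*x - 9*y - 5)
At (2, 1, 2): (-12, -48, -30).

(-12, -48, -30)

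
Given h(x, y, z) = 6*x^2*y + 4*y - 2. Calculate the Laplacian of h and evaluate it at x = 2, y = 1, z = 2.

∂²h/∂x² = 12*y
∂²h/∂y² = 0
∂²h/∂z² = 0
∇²h = 12*y
At (2, 1, 2): 12.

12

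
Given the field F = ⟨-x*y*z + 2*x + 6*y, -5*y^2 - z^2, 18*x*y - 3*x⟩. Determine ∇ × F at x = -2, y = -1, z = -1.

(-38, 19, -4)

(∇×F)₁ = ∂F₃/∂y − ∂F₂/∂z = 18*x + 2*z
(∇×F)₂ = ∂F₁/∂z − ∂F₃/∂x = -x*y - 18*y + 3
(∇×F)₃ = ∂F₂/∂x − ∂F₁/∂y = x*z - 6
∇×F = (18*x + 2*z, -x*y - 18*y + 3, x*z - 6)
At (-2, -1, -1): (-38, 19, -4).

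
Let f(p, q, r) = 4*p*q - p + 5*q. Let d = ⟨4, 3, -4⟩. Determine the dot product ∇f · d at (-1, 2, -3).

∂f/∂p = 4*q - 1
∂f/∂q = 4*p + 5
∂f/∂r = 0
∇f at (-1, 2, -3) = (7, 1, 0)
∇f · d = (7)(4) + (1)(3) + (0)(-4) = 31

31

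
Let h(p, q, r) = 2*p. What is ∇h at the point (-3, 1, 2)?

(2, 0, 0)

∂h/∂p = 2
∂h/∂q = 0
∂h/∂r = 0
∇h = (2, 0, 0)
At (-3, 1, 2): (2, 0, 0).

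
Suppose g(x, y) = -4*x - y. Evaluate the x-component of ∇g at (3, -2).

(∇g)_1 = ∂g/∂x = -4
At (3, -2): -4.

-4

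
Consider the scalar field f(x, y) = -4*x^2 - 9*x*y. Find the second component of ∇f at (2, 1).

(∇f)_2 = ∂f/∂y = -9*x
At (2, 1): -18.

-18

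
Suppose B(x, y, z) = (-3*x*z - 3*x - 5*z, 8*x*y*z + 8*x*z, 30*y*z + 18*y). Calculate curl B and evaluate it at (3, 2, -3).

(-144, -14, -72)

(∇×B)₁ = ∂B₃/∂y − ∂B₂/∂z = -8*x*y - 8*x + 30*z + 18
(∇×B)₂ = ∂B₁/∂z − ∂B₃/∂x = -3*x - 5
(∇×B)₃ = ∂B₂/∂x − ∂B₁/∂y = 8*y*z + 8*z
∇×B = (-8*x*y - 8*x + 30*z + 18, -3*x - 5, 8*y*z + 8*z)
At (3, 2, -3): (-144, -14, -72).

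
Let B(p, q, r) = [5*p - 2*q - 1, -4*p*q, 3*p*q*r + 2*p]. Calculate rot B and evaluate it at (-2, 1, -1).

(∇×B)₁ = ∂B₃/∂q − ∂B₂/∂r = 3*p*r
(∇×B)₂ = ∂B₁/∂r − ∂B₃/∂p = -3*q*r - 2
(∇×B)₃ = ∂B₂/∂p − ∂B₁/∂q = -4*q + 2
∇×B = (3*p*r, -3*q*r - 2, -4*q + 2)
At (-2, 1, -1): (6, 1, -2).

(6, 1, -2)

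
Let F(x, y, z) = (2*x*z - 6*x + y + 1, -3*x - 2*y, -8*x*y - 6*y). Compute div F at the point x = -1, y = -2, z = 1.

-6

∂F₁/∂x = 2*z - 6
∂F₂/∂y = -2
∂F₃/∂z = 0
∇·F = 2*z - 8
At (-1, -2, 1): -6.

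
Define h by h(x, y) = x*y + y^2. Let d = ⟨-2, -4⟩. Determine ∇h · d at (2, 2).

∂h/∂x = y
∂h/∂y = x + 2*y
∇h at (2, 2) = (2, 6)
∇h · d = (2)(-2) + (6)(-4) = -28

-28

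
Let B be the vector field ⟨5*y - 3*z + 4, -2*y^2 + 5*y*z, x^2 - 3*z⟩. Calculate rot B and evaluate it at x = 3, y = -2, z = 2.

(10, -9, -5)

(∇×B)₁ = ∂B₃/∂y − ∂B₂/∂z = -5*y
(∇×B)₂ = ∂B₁/∂z − ∂B₃/∂x = -2*x - 3
(∇×B)₃ = ∂B₂/∂x − ∂B₁/∂y = -5
∇×B = (-5*y, -2*x - 3, -5)
At (3, -2, 2): (10, -9, -5).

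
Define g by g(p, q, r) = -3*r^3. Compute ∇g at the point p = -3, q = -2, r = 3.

(0, 0, -81)

∂g/∂p = 0
∂g/∂q = 0
∂g/∂r = -9*r^2
∇g = (0, 0, -9*r^2)
At (-3, -2, 3): (0, 0, -81).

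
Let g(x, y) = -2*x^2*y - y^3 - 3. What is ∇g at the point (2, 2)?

(-16, -20)

∂g/∂x = -4*x*y
∂g/∂y = -2*x^2 - 3*y^2
∇g = (-4*x*y, -2*x^2 - 3*y^2)
At (2, 2): (-16, -20).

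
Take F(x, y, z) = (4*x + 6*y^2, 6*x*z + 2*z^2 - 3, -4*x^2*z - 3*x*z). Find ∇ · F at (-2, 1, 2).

∂F₁/∂x = 4
∂F₂/∂y = 0
∂F₃/∂z = -4*x^2 - 3*x
∇·F = -4*x^2 - 3*x + 4
At (-2, 1, 2): -6.

-6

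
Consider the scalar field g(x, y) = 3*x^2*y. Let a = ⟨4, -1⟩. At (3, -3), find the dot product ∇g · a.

∂g/∂x = 6*x*y
∂g/∂y = 3*x^2
∇g at (3, -3) = (-54, 27)
∇g · a = (-54)(4) + (27)(-1) = -243

-243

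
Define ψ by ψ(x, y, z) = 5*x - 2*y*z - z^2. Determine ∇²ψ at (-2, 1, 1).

∂²ψ/∂x² = 0
∂²ψ/∂y² = 0
∂²ψ/∂z² = -2
∇²ψ = -2
At (-2, 1, 1): -2.

-2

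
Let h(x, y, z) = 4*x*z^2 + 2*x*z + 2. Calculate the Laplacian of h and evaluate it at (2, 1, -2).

∂²h/∂x² = 0
∂²h/∂y² = 0
∂²h/∂z² = 8*x
∇²h = 8*x
At (2, 1, -2): 16.

16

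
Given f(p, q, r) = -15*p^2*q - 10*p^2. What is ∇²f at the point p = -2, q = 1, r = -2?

-50

∂²f/∂p² = -10*(3*q + 2)
∂²f/∂q² = 0
∂²f/∂r² = 0
∇²f = -30*q - 20
At (-2, 1, -2): -50.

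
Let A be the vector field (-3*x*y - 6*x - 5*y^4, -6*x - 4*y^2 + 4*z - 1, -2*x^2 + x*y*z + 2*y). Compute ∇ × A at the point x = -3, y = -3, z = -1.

(∇×A)₁ = ∂A₃/∂y − ∂A₂/∂z = x*z - 2
(∇×A)₂ = ∂A₁/∂z − ∂A₃/∂x = 4*x - y*z
(∇×A)₃ = ∂A₂/∂x − ∂A₁/∂y = 3*x + 20*y^3 - 6
∇×A = (x*z - 2, 4*x - y*z, 3*x + 20*y^3 - 6)
At (-3, -3, -1): (1, -15, -555).

(1, -15, -555)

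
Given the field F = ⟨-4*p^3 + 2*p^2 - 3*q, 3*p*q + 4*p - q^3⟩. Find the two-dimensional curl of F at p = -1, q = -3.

-2

∂F₂/∂p = 3*q + 4
∂F₁/∂q = -3
Scalar curl = 3*q + 7
At (-1, -3): -2.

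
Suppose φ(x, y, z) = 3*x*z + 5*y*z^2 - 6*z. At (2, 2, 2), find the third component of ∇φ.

(∇φ)_3 = ∂φ/∂z = 3*x + 10*y*z - 6
At (2, 2, 2): 40.

40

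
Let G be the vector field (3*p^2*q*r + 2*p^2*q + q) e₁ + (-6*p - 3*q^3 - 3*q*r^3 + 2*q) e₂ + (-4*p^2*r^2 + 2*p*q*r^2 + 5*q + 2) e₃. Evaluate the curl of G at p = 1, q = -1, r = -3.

(∇×G)₁ = ∂G₃/∂q − ∂G₂/∂r = 2*p*r^2 + 9*q*r^2 + 5
(∇×G)₂ = ∂G₁/∂r − ∂G₃/∂p = 3*p^2*q + 8*p*r^2 - 2*q*r^2
(∇×G)₃ = ∂G₂/∂p − ∂G₁/∂q = -3*p^2*r - 2*p^2 - 7
∇×G = (2*p*r^2 + 9*q*r^2 + 5, 3*p^2*q + 8*p*r^2 - 2*q*r^2, -3*p^2*r - 2*p^2 - 7)
At (1, -1, -3): (-58, 87, 0).

(-58, 87, 0)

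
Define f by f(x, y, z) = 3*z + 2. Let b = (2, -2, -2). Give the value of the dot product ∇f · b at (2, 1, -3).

-6

∂f/∂x = 0
∂f/∂y = 0
∂f/∂z = 3
∇f at (2, 1, -3) = (0, 0, 3)
∇f · b = (0)(2) + (0)(-2) + (3)(-2) = -6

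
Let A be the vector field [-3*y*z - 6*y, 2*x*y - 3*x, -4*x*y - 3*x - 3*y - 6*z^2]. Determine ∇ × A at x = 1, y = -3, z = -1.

(-7, 0, -6)

(∇×A)₁ = ∂A₃/∂y − ∂A₂/∂z = -4*x - 3
(∇×A)₂ = ∂A₁/∂z − ∂A₃/∂x = y + 3
(∇×A)₃ = ∂A₂/∂x − ∂A₁/∂y = 2*y + 3*z + 3
∇×A = (-4*x - 3, y + 3, 2*y + 3*z + 3)
At (1, -3, -1): (-7, 0, -6).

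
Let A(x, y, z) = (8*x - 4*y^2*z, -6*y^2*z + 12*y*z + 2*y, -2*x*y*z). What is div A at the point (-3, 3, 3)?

∂A₁/∂x = 8
∂A₂/∂y = -12*y*z + 12*z + 2
∂A₃/∂z = -2*x*y
∇·A = -2*x*y - 12*y*z + 12*z + 10
At (-3, 3, 3): -44.

-44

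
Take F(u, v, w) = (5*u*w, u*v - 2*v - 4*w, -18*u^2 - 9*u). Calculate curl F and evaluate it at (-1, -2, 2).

(∇×F)₁ = ∂F₃/∂v − ∂F₂/∂w = 4
(∇×F)₂ = ∂F₁/∂w − ∂F₃/∂u = 41*u + 9
(∇×F)₃ = ∂F₂/∂u − ∂F₁/∂v = v
∇×F = (4, 41*u + 9, v)
At (-1, -2, 2): (4, -32, -2).

(4, -32, -2)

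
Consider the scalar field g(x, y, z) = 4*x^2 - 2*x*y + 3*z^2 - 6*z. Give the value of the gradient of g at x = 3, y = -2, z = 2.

∂g/∂x = 8*x - 2*y
∂g/∂y = -2*x
∂g/∂z = 6*z - 6
∇g = (8*x - 2*y, -2*x, 6*z - 6)
At (3, -2, 2): (28, -6, 6).

(28, -6, 6)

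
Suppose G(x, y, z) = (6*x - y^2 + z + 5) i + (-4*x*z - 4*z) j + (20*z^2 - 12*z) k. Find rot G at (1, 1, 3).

(8, 1, -10)

(∇×G)₁ = ∂G₃/∂y − ∂G₂/∂z = 4*x + 4
(∇×G)₂ = ∂G₁/∂z − ∂G₃/∂x = 1
(∇×G)₃ = ∂G₂/∂x − ∂G₁/∂y = 2*y - 4*z
∇×G = (4*x + 4, 1, 2*y - 4*z)
At (1, 1, 3): (8, 1, -10).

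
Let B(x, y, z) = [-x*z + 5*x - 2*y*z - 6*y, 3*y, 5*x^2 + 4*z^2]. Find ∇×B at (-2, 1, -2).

(∇×B)₁ = ∂B₃/∂y − ∂B₂/∂z = 0
(∇×B)₂ = ∂B₁/∂z − ∂B₃/∂x = -11*x - 2*y
(∇×B)₃ = ∂B₂/∂x − ∂B₁/∂y = 2*z + 6
∇×B = (0, -11*x - 2*y, 2*z + 6)
At (-2, 1, -2): (0, 20, 2).

(0, 20, 2)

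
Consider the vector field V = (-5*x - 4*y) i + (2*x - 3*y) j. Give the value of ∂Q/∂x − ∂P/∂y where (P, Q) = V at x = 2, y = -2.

∂V₂/∂x = 2
∂V₁/∂y = -4
Scalar curl = 6
At (2, -2): 6.

6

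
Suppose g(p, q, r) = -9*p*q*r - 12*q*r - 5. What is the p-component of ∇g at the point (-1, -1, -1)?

(∇g)_1 = ∂g/∂p = -9*q*r
At (-1, -1, -1): -9.

-9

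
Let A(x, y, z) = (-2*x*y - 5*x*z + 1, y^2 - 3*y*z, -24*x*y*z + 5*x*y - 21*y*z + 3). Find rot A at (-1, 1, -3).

(-11, -72, -2)

(∇×A)₁ = ∂A₃/∂y − ∂A₂/∂z = -24*x*z + 5*x + 3*y - 21*z
(∇×A)₂ = ∂A₁/∂z − ∂A₃/∂x = -5*x + 24*y*z - 5*y
(∇×A)₃ = ∂A₂/∂x − ∂A₁/∂y = 2*x
∇×A = (-24*x*z + 5*x + 3*y - 21*z, -5*x + 24*y*z - 5*y, 2*x)
At (-1, 1, -3): (-11, -72, -2).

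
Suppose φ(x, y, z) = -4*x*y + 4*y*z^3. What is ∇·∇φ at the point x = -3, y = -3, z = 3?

-216

∂²φ/∂x² = 0
∂²φ/∂y² = 0
∂²φ/∂z² = 24*y*z
∇²φ = 24*y*z
At (-3, -3, 3): -216.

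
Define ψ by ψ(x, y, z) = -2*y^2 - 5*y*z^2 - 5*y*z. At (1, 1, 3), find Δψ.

∂²ψ/∂x² = 0
∂²ψ/∂y² = -4
∂²ψ/∂z² = -10*y
∇²ψ = -10*y - 4
At (1, 1, 3): -14.

-14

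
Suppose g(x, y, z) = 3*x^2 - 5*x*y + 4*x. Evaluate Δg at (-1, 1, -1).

6

∂²g/∂x² = 6
∂²g/∂y² = 0
∂²g/∂z² = 0
∇²g = 6
At (-1, 1, -1): 6.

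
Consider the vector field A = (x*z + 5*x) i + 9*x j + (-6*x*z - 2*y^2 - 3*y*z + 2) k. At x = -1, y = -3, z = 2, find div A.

22

∂A₁/∂x = z + 5
∂A₂/∂y = 0
∂A₃/∂z = -6*x - 3*y
∇·A = -6*x - 3*y + z + 5
At (-1, -3, 2): 22.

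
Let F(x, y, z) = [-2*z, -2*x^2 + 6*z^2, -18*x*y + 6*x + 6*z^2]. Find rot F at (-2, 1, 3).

(0, 10, 8)

(∇×F)₁ = ∂F₃/∂y − ∂F₂/∂z = -18*x - 12*z
(∇×F)₂ = ∂F₁/∂z − ∂F₃/∂x = 18*y - 8
(∇×F)₃ = ∂F₂/∂x − ∂F₁/∂y = -4*x
∇×F = (-18*x - 12*z, 18*y - 8, -4*x)
At (-2, 1, 3): (0, 10, 8).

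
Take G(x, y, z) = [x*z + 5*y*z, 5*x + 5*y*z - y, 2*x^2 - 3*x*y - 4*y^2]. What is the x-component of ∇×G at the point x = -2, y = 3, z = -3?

-33

(∇×G)_1 = ∂G₃/∂y − ∂G₂/∂z
= -3*x - 8*y − (5*y)
= -3*x - 13*y
At (-2, 3, -3): -33.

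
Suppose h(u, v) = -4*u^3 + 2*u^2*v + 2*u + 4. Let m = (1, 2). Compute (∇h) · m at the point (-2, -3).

-6

∂h/∂u = -12*u^2 + 4*u*v + 2
∂h/∂v = 2*u^2
∇h at (-2, -3) = (-22, 8)
∇h · m = (-22)(1) + (8)(2) = -6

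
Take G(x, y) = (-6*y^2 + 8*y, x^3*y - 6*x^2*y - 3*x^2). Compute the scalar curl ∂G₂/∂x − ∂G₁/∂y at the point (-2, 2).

∂G₂/∂x = 3*x^2*y - 12*x*y - 6*x
∂G₁/∂y = -12*y + 8
Scalar curl = 3*x^2*y - 12*x*y - 6*x + 12*y - 8
At (-2, 2): 100.

100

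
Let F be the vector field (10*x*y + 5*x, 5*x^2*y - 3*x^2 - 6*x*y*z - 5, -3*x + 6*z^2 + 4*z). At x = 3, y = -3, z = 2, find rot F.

(∇×F)₁ = ∂F₃/∂y − ∂F₂/∂z = 6*x*y
(∇×F)₂ = ∂F₁/∂z − ∂F₃/∂x = 3
(∇×F)₃ = ∂F₂/∂x − ∂F₁/∂y = 10*x*y - 16*x - 6*y*z
∇×F = (6*x*y, 3, 10*x*y - 16*x - 6*y*z)
At (3, -3, 2): (-54, 3, -102).

(-54, 3, -102)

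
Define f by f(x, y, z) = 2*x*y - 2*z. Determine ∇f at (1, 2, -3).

(4, 2, -2)

∂f/∂x = 2*y
∂f/∂y = 2*x
∂f/∂z = -2
∇f = (2*y, 2*x, -2)
At (1, 2, -3): (4, 2, -2).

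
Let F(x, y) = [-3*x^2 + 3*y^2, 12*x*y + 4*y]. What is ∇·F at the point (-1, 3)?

-2

∂F₁/∂x = -6*x
∂F₂/∂y = 12*x + 4
∇·F = 6*x + 4
At (-1, 3): -2.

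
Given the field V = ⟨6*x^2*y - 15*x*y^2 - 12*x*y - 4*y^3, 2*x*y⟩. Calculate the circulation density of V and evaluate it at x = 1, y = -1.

∂V₂/∂x = 2*y
∂V₁/∂y = 6*x^2 - 30*x*y - 12*x - 12*y^2
Scalar curl = -6*x^2 + 30*x*y + 12*x + 12*y^2 + 2*y
At (1, -1): -14.

-14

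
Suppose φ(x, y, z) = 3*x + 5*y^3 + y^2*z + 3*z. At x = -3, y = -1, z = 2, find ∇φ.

∂φ/∂x = 3
∂φ/∂y = 15*y^2 + 2*y*z
∂φ/∂z = y^2 + 3
∇φ = (3, 15*y^2 + 2*y*z, y^2 + 3)
At (-3, -1, 2): (3, 11, 4).

(3, 11, 4)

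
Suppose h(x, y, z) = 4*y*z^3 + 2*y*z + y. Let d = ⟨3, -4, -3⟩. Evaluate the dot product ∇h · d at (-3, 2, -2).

∂h/∂x = 0
∂h/∂y = 4*z^3 + 2*z + 1
∂h/∂z = 12*y*z^2 + 2*y
∇h at (-3, 2, -2) = (0, -35, 100)
∇h · d = (0)(3) + (-35)(-4) + (100)(-3) = -160

-160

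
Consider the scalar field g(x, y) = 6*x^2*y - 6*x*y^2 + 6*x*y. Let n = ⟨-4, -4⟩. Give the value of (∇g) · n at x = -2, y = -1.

∂g/∂x = 12*x*y - 6*y^2 + 6*y
∂g/∂y = 6*x^2 - 12*x*y + 6*x
∇g at (-2, -1) = (12, -12)
∇g · n = (12)(-4) + (-12)(-4) = 0

0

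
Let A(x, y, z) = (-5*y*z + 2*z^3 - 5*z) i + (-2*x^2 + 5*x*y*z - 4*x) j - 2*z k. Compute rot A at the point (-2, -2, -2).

(∇×A)₁ = ∂A₃/∂y − ∂A₂/∂z = -5*x*y
(∇×A)₂ = ∂A₁/∂z − ∂A₃/∂x = -5*y + 6*z^2 - 5
(∇×A)₃ = ∂A₂/∂x − ∂A₁/∂y = -4*x + 5*y*z + 5*z - 4
∇×A = (-5*x*y, -5*y + 6*z^2 - 5, -4*x + 5*y*z + 5*z - 4)
At (-2, -2, -2): (-20, 29, 14).

(-20, 29, 14)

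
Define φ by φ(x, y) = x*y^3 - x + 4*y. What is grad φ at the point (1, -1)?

∂φ/∂x = y^3 - 1
∂φ/∂y = 3*x*y^2 + 4
∇φ = (y^3 - 1, 3*x*y^2 + 4)
At (1, -1): (-2, 7).

(-2, 7)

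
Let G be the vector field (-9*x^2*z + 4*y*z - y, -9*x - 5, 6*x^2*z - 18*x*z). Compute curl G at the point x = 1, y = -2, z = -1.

(0, -23, -4)

(∇×G)₁ = ∂G₃/∂y − ∂G₂/∂z = 0
(∇×G)₂ = ∂G₁/∂z − ∂G₃/∂x = -9*x^2 - 12*x*z + 4*y + 18*z
(∇×G)₃ = ∂G₂/∂x − ∂G₁/∂y = -4*z - 8
∇×G = (0, -9*x^2 - 12*x*z + 4*y + 18*z, -4*z - 8)
At (1, -2, -1): (0, -23, -4).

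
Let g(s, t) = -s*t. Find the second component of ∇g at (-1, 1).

1

(∇g)_2 = ∂g/∂t = -s
At (-1, 1): 1.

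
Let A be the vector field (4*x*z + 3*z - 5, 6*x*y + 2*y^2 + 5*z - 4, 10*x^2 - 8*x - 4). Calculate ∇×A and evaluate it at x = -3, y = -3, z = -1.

(-5, 59, -18)

(∇×A)₁ = ∂A₃/∂y − ∂A₂/∂z = -5
(∇×A)₂ = ∂A₁/∂z − ∂A₃/∂x = -16*x + 11
(∇×A)₃ = ∂A₂/∂x − ∂A₁/∂y = 6*y
∇×A = (-5, -16*x + 11, 6*y)
At (-3, -3, -1): (-5, 59, -18).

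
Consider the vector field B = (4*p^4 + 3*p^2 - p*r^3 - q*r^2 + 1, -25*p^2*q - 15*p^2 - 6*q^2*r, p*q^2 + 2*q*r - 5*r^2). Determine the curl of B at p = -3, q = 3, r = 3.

(∇×B)₁ = ∂B₃/∂q − ∂B₂/∂r = 2*p*q + 6*q^2 + 2*r
(∇×B)₂ = ∂B₁/∂r − ∂B₃/∂p = -3*p*r^2 - q^2 - 2*q*r
(∇×B)₃ = ∂B₂/∂p − ∂B₁/∂q = -50*p*q - 30*p + r^2
∇×B = (2*p*q + 6*q^2 + 2*r, -3*p*r^2 - q^2 - 2*q*r, -50*p*q - 30*p + r^2)
At (-3, 3, 3): (42, 54, 549).

(42, 54, 549)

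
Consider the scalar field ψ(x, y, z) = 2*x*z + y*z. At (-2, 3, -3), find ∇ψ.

(-6, -3, -1)

∂ψ/∂x = 2*z
∂ψ/∂y = z
∂ψ/∂z = 2*x + y
∇ψ = (2*z, z, 2*x + y)
At (-2, 3, -3): (-6, -3, -1).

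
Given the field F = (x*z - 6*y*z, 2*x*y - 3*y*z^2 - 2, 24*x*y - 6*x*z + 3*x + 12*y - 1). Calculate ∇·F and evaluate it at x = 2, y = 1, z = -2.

∂F₁/∂x = z
∂F₂/∂y = 2*x - 3*z^2
∂F₃/∂z = -6*x
∇·F = -4*x - 3*z^2 + z
At (2, 1, -2): -22.

-22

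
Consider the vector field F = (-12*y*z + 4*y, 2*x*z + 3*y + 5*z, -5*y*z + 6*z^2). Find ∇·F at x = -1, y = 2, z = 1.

∂F₁/∂x = 0
∂F₂/∂y = 3
∂F₃/∂z = -5*y + 12*z
∇·F = -5*y + 12*z + 3
At (-1, 2, 1): 5.

5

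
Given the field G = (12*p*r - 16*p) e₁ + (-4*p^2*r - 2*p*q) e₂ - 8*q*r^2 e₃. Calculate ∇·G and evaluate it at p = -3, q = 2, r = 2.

∂G₁/∂p = 12*r - 16
∂G₂/∂q = -2*p
∂G₃/∂r = -16*q*r
∇·G = -2*p - 16*q*r + 12*r - 16
At (-3, 2, 2): -50.

-50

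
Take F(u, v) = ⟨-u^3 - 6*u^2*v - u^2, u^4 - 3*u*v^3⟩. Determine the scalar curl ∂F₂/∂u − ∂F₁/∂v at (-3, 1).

-57

∂F₂/∂u = 4*u^3 - 3*v^3
∂F₁/∂v = -6*u^2
Scalar curl = 4*u^3 + 6*u^2 - 3*v^3
At (-3, 1): -57.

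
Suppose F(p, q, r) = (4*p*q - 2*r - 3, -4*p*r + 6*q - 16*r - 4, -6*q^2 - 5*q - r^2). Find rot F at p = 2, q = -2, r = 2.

(∇×F)₁ = ∂F₃/∂q − ∂F₂/∂r = 4*p - 12*q + 11
(∇×F)₂ = ∂F₁/∂r − ∂F₃/∂p = -2
(∇×F)₃ = ∂F₂/∂p − ∂F₁/∂q = -4*p - 4*r
∇×F = (4*p - 12*q + 11, -2, -4*p - 4*r)
At (2, -2, 2): (43, -2, -16).

(43, -2, -16)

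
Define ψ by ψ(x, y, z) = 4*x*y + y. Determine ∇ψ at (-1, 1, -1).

∂ψ/∂x = 4*y
∂ψ/∂y = 4*x + 1
∂ψ/∂z = 0
∇ψ = (4*y, 4*x + 1, 0)
At (-1, 1, -1): (4, -3, 0).

(4, -3, 0)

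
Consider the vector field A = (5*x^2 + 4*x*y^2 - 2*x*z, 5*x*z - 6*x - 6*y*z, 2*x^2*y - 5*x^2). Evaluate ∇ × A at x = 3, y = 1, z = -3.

(∇×A)₁ = ∂A₃/∂y − ∂A₂/∂z = 2*x^2 - 5*x + 6*y
(∇×A)₂ = ∂A₁/∂z − ∂A₃/∂x = -4*x*y + 8*x
(∇×A)₃ = ∂A₂/∂x − ∂A₁/∂y = -8*x*y + 5*z - 6
∇×A = (2*x^2 - 5*x + 6*y, -4*x*y + 8*x, -8*x*y + 5*z - 6)
At (3, 1, -3): (9, 12, -45).

(9, 12, -45)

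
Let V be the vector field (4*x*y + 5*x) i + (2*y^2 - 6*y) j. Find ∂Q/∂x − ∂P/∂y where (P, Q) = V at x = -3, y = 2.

12

∂V₂/∂x = 0
∂V₁/∂y = 4*x
Scalar curl = -4*x
At (-3, 2): 12.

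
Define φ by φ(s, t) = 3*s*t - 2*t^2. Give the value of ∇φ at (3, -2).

(-6, 17)

∂φ/∂s = 3*t
∂φ/∂t = 3*s - 4*t
∇φ = (3*t, 3*s - 4*t)
At (3, -2): (-6, 17).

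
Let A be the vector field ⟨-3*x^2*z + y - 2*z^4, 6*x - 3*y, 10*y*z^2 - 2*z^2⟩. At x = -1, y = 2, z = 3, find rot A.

(∇×A)₁ = ∂A₃/∂y − ∂A₂/∂z = 10*z^2
(∇×A)₂ = ∂A₁/∂z − ∂A₃/∂x = -3*x^2 - 8*z^3
(∇×A)₃ = ∂A₂/∂x − ∂A₁/∂y = 5
∇×A = (10*z^2, -3*x^2 - 8*z^3, 5)
At (-1, 2, 3): (90, -219, 5).

(90, -219, 5)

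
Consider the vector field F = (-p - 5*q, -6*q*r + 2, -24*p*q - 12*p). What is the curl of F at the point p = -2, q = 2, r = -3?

(∇×F)₁ = ∂F₃/∂q − ∂F₂/∂r = -24*p + 6*q
(∇×F)₂ = ∂F₁/∂r − ∂F₃/∂p = 24*q + 12
(∇×F)₃ = ∂F₂/∂p − ∂F₁/∂q = 5
∇×F = (-24*p + 6*q, 24*q + 12, 5)
At (-2, 2, -3): (60, 60, 5).

(60, 60, 5)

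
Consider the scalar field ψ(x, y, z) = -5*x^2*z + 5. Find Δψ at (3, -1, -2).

20

∂²ψ/∂x² = -10*z
∂²ψ/∂y² = 0
∂²ψ/∂z² = 0
∇²ψ = -10*z
At (3, -1, -2): 20.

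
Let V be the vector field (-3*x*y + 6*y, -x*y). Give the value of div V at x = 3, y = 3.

-12

∂V₁/∂x = -3*y
∂V₂/∂y = -x
∇·V = -x - 3*y
At (3, 3): -12.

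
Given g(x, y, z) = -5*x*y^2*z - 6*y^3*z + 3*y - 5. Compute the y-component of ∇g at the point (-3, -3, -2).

(∇g)_2 = ∂g/∂y = -10*x*y*z - 18*y^2*z + 3
At (-3, -3, -2): 507.

507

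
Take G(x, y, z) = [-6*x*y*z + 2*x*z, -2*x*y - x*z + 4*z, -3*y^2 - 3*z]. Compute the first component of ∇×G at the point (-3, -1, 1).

(∇×G)_1 = ∂G₃/∂y − ∂G₂/∂z
= -6*y − (-x + 4)
= x - 6*y - 4
At (-3, -1, 1): -1.

-1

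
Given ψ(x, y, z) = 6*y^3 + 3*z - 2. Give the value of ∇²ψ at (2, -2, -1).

∂²ψ/∂x² = 0
∂²ψ/∂y² = 36*y
∂²ψ/∂z² = 0
∇²ψ = 36*y
At (2, -2, -1): -72.

-72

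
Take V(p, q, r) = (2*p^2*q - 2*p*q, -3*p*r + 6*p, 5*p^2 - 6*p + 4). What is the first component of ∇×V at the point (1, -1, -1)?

(∇×V)_1 = ∂V₃/∂q − ∂V₂/∂r
= 0 − (-3*p)
= 3*p
At (1, -1, -1): 3.

3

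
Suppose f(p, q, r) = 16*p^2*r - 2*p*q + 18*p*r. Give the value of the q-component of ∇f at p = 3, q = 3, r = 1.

(∇f)_2 = ∂f/∂q = -2*p
At (3, 3, 1): -6.

-6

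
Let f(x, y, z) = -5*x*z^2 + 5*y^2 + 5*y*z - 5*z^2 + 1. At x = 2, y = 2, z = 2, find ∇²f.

-20

∂²f/∂x² = 0
∂²f/∂y² = 10
∂²f/∂z² = -10*(x + 1)
∇²f = -10*x
At (2, 2, 2): -20.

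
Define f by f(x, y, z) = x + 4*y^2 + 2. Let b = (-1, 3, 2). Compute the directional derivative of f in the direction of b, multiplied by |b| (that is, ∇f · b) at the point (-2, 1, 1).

23

∂f/∂x = 1
∂f/∂y = 8*y
∂f/∂z = 0
∇f at (-2, 1, 1) = (1, 8, 0)
∇f · b = (1)(-1) + (8)(3) + (0)(2) = 23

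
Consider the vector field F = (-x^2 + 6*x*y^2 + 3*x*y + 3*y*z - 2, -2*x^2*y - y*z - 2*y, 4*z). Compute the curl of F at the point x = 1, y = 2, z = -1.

(∇×F)₁ = ∂F₃/∂y − ∂F₂/∂z = y
(∇×F)₂ = ∂F₁/∂z − ∂F₃/∂x = 3*y
(∇×F)₃ = ∂F₂/∂x − ∂F₁/∂y = -16*x*y - 3*x - 3*z
∇×F = (y, 3*y, -16*x*y - 3*x - 3*z)
At (1, 2, -1): (2, 6, -32).

(2, 6, -32)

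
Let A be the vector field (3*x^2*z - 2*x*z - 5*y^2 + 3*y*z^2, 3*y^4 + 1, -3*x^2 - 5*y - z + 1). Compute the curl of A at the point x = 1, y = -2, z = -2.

(-5, 31, -32)

(∇×A)₁ = ∂A₃/∂y − ∂A₂/∂z = -5
(∇×A)₂ = ∂A₁/∂z − ∂A₃/∂x = 3*x^2 + 4*x + 6*y*z
(∇×A)₃ = ∂A₂/∂x − ∂A₁/∂y = 10*y - 3*z^2
∇×A = (-5, 3*x^2 + 4*x + 6*y*z, 10*y - 3*z^2)
At (1, -2, -2): (-5, 31, -32).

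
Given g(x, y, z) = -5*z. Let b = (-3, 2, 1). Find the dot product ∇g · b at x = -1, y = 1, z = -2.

∂g/∂x = 0
∂g/∂y = 0
∂g/∂z = -5
∇g at (-1, 1, -2) = (0, 0, -5)
∇g · b = (0)(-3) + (0)(2) + (-5)(1) = -5

-5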